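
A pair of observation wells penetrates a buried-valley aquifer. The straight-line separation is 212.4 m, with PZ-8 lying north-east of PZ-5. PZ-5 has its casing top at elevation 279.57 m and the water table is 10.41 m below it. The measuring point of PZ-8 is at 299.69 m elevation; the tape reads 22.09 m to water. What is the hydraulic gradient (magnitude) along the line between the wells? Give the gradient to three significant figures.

Total head at PZ-5: h = 279.57 − 10.41 = 269.16 m.
Total head at PZ-8: h = 299.69 − 22.09 = 277.60 m.
Head difference: h(PZ-5) − h(PZ-8) = 269.16 − 277.60 = -8.44 m.
Hydraulic gradient: i = |Δh| / L = 8.44 / 212.4 = 0.0397.

i ≈ 0.0397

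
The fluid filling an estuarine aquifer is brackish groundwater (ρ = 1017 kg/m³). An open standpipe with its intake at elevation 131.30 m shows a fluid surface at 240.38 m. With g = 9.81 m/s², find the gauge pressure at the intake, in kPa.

P ≈ 1090 kPa

Pressure head ψ = h − z = 240.38 − 131.30 = 109.08 m.
P = ρgψ = 1017 × 9.81 × 109.08 = 1088266 Pa ≈ 1090 kPa.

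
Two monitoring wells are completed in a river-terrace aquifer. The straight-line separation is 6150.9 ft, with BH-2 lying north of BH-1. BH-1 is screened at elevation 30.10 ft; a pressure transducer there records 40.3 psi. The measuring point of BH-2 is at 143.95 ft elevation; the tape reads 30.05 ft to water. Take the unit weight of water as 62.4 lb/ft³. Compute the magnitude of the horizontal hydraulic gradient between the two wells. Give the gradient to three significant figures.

Pressure head at BH-1: ψ = 144·P/γ = 144 × 40.3 / 62.4 = 93.00 ft.
Total head at BH-1: h = z + ψ = 30.10 + 93.00 = 123.10 ft.
Total head at BH-2: h = 143.95 − 30.05 = 113.90 ft.
Head difference: h(BH-1) − h(BH-2) = 123.10 − 113.90 = 9.20 ft.
Hydraulic gradient: i = |Δh| / L = 9.20 / 6150.9 = 0.00150.

i ≈ 0.00150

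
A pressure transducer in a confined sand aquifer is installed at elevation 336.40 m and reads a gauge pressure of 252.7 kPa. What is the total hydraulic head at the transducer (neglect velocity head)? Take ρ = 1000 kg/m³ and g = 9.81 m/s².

ψ = P/(ρg) = 252.7×1000 / (1000 × 9.81) = 25.76 m.
h = z + ψ = 336.40 + 25.76 = 362.16 m.

h ≈ 362.16 m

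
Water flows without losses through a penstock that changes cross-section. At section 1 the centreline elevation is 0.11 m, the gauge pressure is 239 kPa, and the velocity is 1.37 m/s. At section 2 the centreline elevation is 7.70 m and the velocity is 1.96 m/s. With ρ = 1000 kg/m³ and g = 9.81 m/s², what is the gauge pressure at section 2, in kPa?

P₂ ≈ 164 kPa

Pressure head at 1: ψ₁ = P₁/(ρg) = 239×1000 / (1000 × 9.81) = 24.36 m.
Velocity heads: v₁²/2g = 1.37²/19.62 = 0.096 m; v₂²/2g = 1.96²/19.62 = 0.196 m.
Total head H = z₁ + ψ₁ + v₁²/2g = 0.11 + 24.36 + 0.096 = 24.57 m.
ψ₂ = H − z₂ − v₂²/2g = 24.57 − 7.70 − 0.196 = 16.67 m.
P₂ = ρgψ₂ = 1000 × 9.81 × 16.67 ≈ 164 kPa.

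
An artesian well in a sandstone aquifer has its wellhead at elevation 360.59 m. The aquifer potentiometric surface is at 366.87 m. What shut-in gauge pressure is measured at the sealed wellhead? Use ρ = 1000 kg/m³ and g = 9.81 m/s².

P ≈ 61.6 kPa

Head above the cap: Δh = 366.87 − 360.59 = 6.28 m.
P = ρgΔh = 1000 × 9.81 × 6.28 = 61607 Pa ≈ 61.6 kPa.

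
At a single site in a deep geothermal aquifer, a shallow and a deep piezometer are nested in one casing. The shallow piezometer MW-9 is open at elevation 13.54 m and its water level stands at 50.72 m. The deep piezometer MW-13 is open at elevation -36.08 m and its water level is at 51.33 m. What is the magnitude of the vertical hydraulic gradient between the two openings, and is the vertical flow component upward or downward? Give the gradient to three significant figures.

Total head at MW-9: h = 50.72 m (water level in the standpipe).
Total head at MW-13: h = 51.33 m.
Δh = h(MW-9) − h(MW-13) = 50.72 − 51.33 = -0.61 m.
Vertical separation Δz = 13.54 − (-36.08) = 49.62 m.
|i_v| = |Δh| / Δz = 0.61 / 49.62 = 0.0123.
Head is higher in the deep piezometer, so vertical flow is upward (discharge condition).

|i_v| ≈ 0.0123; vertical flow is upward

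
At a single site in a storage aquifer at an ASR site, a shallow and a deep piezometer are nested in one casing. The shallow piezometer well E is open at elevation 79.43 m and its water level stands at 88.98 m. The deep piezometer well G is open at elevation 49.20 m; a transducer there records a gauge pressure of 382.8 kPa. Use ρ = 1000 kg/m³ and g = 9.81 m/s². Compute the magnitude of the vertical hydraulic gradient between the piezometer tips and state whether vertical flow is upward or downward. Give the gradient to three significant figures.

Total head at well E: h = 88.98 m (water level in the standpipe).
Pressure head at well G: ψ = P/(ρg) = 382.8×1000 / (1000 × 9.81) = 39.02 m.
Total head at well G: h = z + ψ = 49.20 + 39.02 = 88.22 m.
Δh = h(well E) − h(well G) = 88.98 − 88.22 = 0.76 m.
Vertical separation Δz = 79.43 − 49.20 = 30.23 m.
|i_v| = |Δh| / Δz = 0.76 / 30.23 = 0.0251.
Head is higher in the shallow piezometer, so vertical flow is downward (recharge condition).

|i_v| ≈ 0.0251; vertical flow is downward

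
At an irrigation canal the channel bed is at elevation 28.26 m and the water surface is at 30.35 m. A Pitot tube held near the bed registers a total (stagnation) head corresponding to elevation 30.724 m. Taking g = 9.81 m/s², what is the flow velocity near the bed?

v ≈ 2.71 m/s

Near the bed, under hydrostatic conditions, the piezometric head (z + ψ) equals the free-surface elevation, 30.35 m.
Velocity head = total − piezometric = 30.724 − 30.35 = 0.374 m.
v = √(2g·h_v) = √(2 × 9.81 × 0.374) = 2.71 m/s.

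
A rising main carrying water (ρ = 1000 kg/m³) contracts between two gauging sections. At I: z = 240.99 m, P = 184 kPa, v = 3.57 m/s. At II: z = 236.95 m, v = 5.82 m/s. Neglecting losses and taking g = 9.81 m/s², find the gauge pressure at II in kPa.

P₂ ≈ 213 kPa

Pressure head at I: ψ₁ = P₁/(ρg) = 184×1000 / (1000 × 9.81) = 18.76 m.
Velocity heads: v₁²/2g = 3.57²/19.62 = 0.650 m; v₂²/2g = 5.82²/19.62 = 1.726 m.
Total head H = z₁ + ψ₁ + v₁²/2g = 240.99 + 18.76 + 0.650 = 260.40 m.
ψ₂ = H − z₂ − v₂²/2g = 260.40 − 236.95 − 1.726 = 21.72 m.
P₂ = ρgψ₂ = 1000 × 9.81 × 21.72 ≈ 213 kPa.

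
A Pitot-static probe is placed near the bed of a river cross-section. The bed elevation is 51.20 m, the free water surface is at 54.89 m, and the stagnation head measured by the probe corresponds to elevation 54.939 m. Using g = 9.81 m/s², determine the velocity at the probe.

Near the bed, under hydrostatic conditions, the piezometric head (z + ψ) equals the free-surface elevation, 54.89 m.
Velocity head = total − piezometric = 54.939 − 54.89 = 0.049 m.
v = √(2g·h_v) = √(2 × 9.81 × 0.049) = 0.980 m/s.

v ≈ 0.980 m/s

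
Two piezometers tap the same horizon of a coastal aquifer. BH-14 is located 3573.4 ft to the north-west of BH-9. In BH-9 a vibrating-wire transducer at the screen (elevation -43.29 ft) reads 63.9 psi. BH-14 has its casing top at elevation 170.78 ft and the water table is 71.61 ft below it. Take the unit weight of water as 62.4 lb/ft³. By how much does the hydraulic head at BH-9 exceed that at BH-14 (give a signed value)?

Pressure head at BH-9: ψ = 144·P/γ = 144 × 63.9 / 62.4 = 147.46 ft.
Total head at BH-9: h = z + ψ = -43.29 + 147.46 = 104.17 ft.
Total head at BH-14: h = 170.78 − 71.61 = 99.17 ft.
Head difference: h(BH-9) − h(BH-14) = 104.17 − 99.17 = 5.00 ft.

Δh ≈ 5.00 ft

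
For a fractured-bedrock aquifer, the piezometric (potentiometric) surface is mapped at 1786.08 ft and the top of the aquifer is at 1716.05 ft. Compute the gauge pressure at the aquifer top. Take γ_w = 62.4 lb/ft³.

P ≈ 30.3 psi

Pressure head at the aquifer top: ψ = h − z = 1786.08 − 1716.05 = 70.03 ft.
P = γψ/144 = 62.4 × 70.03 / 144 = 30.3 psi.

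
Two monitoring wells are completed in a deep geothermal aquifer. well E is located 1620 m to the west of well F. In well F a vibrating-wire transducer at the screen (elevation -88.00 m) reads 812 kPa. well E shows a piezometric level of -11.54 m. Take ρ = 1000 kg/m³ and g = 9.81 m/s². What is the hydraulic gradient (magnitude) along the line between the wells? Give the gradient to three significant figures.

i ≈ 0.00390

Pressure head at well F: ψ = P/(ρg) = 812×1000 / (1000 × 9.81) = 82.77 m.
Total head at well F: h = z + ψ = -88.00 + 82.77 = -5.23 m.
Total head at well E: h = -11.54 m (water level in the piezometer is the total head).
Head difference: h(well F) − h(well E) = -5.23 − (-11.54) = 6.31 m.
Hydraulic gradient: i = |Δh| / L = 6.31 / 1620 = 0.00390.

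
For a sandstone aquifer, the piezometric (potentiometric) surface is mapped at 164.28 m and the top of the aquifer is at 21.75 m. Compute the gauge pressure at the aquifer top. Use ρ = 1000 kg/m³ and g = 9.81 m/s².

P ≈ 1400 kPa

Pressure head at the aquifer top: ψ = h − z = 164.28 − 21.75 = 142.53 m.
P = ρgψ = 1000 × 9.81 × 142.53 = 1398219 Pa ≈ 1400 kPa.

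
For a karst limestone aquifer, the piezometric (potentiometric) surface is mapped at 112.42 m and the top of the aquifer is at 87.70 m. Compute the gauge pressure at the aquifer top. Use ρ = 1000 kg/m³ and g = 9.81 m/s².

P ≈ 243 kPa

Pressure head at the aquifer top: ψ = h − z = 112.42 − 87.70 = 24.72 m.
P = ρgψ = 1000 × 9.81 × 24.72 = 242503 Pa ≈ 243 kPa.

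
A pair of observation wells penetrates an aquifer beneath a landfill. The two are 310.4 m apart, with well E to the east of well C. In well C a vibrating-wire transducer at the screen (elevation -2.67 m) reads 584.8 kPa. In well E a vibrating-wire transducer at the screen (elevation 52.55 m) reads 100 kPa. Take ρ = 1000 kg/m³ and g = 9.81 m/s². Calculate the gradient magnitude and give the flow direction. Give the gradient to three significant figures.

i ≈ 0.0187; groundwater flows toward the west

Pressure head at well C: ψ = P/(ρg) = 584.8×1000 / (1000 × 9.81) = 59.61 m.
Total head at well C: h = z + ψ = -2.67 + 59.61 = 56.94 m.
Pressure head at well E: ψ = P/(ρg) = 100×1000 / (1000 × 9.81) = 10.19 m.
Total head at well E: h = z + ψ = 52.55 + 10.19 = 62.74 m.
Head difference: h(well C) − h(well E) = 56.94 − 62.74 = -5.80 m.
Hydraulic gradient: i = |Δh| / L = 5.80 / 310.4 = 0.0187.
Flow is from higher to lower head: from well E toward well C, i.e. toward the west.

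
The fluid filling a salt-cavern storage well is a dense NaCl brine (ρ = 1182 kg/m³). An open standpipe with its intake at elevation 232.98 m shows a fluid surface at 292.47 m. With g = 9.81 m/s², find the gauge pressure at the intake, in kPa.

P ≈ 690 kPa

Pressure head ψ = h − z = 292.47 − 232.98 = 59.49 m.
P = ρgψ = 1182 × 9.81 × 59.49 = 689812 Pa ≈ 690 kPa.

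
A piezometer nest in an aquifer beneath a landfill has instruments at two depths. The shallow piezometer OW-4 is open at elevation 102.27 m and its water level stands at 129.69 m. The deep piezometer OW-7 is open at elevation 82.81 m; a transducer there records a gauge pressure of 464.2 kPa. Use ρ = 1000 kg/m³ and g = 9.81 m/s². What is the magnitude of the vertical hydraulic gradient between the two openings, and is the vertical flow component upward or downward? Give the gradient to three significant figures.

|i_v| ≈ 0.0226; vertical flow is upward

Total head at OW-4: h = 129.69 m (water level in the standpipe).
Pressure head at OW-7: ψ = P/(ρg) = 464.2×1000 / (1000 × 9.81) = 47.32 m.
Total head at OW-7: h = z + ψ = 82.81 + 47.32 = 130.13 m.
Δh = h(OW-4) − h(OW-7) = 129.69 − 130.13 = -0.44 m.
Vertical separation Δz = 102.27 − 82.81 = 19.46 m.
|i_v| = |Δh| / Δz = 0.44 / 19.46 = 0.0226.
Head is higher in the deep piezometer, so vertical flow is upward (discharge condition).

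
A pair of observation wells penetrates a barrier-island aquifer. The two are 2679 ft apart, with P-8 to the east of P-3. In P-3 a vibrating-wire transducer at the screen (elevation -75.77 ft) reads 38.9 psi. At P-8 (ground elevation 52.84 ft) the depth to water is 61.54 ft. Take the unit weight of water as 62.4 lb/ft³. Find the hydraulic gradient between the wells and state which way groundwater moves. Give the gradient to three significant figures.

Pressure head at P-3: ψ = 144·P/γ = 144 × 38.9 / 62.4 = 89.77 ft.
Total head at P-3: h = z + ψ = -75.77 + 89.77 = 14.00 ft.
Total head at P-8: h = 52.84 − 61.54 = -8.70 ft.
Head difference: h(P-3) − h(P-8) = 14.00 − (-8.70) = 22.70 ft.
Hydraulic gradient: i = |Δh| / L = 22.70 / 2679 = 0.00847.
Flow is from higher to lower head: from P-3 toward P-8, i.e. toward the east.

i ≈ 0.00847; groundwater flows toward the east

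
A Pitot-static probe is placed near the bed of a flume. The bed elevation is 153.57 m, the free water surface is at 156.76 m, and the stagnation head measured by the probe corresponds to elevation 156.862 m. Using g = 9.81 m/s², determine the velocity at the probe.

v ≈ 1.41 m/s

Near the bed, under hydrostatic conditions, the piezometric head (z + ψ) equals the free-surface elevation, 156.76 m.
Velocity head = total − piezometric = 156.862 − 156.76 = 0.102 m.
v = √(2g·h_v) = √(2 × 9.81 × 0.102) = 1.41 m/s.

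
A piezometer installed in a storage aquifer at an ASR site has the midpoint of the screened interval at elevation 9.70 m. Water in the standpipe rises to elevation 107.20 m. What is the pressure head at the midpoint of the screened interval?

Total head h = 107.20 m (the water-surface elevation in the piezometer).
Pressure head ψ = h − z = 107.20 − 9.70 = 97.50 m.

ψ ≈ 97.50 m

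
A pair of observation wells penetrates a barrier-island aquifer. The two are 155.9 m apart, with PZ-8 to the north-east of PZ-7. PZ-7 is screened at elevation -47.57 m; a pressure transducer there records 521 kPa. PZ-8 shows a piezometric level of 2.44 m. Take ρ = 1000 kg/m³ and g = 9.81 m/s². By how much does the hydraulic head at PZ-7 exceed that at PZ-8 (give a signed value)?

Δh ≈ 3.10 m

Pressure head at PZ-7: ψ = P/(ρg) = 521×1000 / (1000 × 9.81) = 53.11 m.
Total head at PZ-7: h = z + ψ = -47.57 + 53.11 = 5.54 m.
Total head at PZ-8: h = 2.44 m (water level in the piezometer is the total head).
Head difference: h(PZ-7) − h(PZ-8) = 5.54 − 2.44 = 3.10 m.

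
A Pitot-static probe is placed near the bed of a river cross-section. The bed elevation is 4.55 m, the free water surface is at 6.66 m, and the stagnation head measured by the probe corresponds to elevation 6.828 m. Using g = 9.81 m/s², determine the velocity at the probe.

Near the bed, under hydrostatic conditions, the piezometric head (z + ψ) equals the free-surface elevation, 6.66 m.
Velocity head = total − piezometric = 6.828 − 6.66 = 0.168 m.
v = √(2g·h_v) = √(2 × 9.81 × 0.168) = 1.82 m/s.

v ≈ 1.82 m/s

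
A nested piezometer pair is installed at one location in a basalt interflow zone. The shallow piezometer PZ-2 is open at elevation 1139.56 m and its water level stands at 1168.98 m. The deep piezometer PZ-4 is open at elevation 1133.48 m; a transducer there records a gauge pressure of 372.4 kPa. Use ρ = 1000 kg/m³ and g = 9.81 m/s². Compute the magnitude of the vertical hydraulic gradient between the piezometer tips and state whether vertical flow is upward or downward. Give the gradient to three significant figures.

|i_v| ≈ 0.405; vertical flow is upward

Total head at PZ-2: h = 1168.98 m (water level in the standpipe).
Pressure head at PZ-4: ψ = P/(ρg) = 372.4×1000 / (1000 × 9.81) = 37.96 m.
Total head at PZ-4: h = z + ψ = 1133.48 + 37.96 = 1171.44 m.
Δh = h(PZ-2) − h(PZ-4) = 1168.98 − 1171.44 = -2.46 m.
Vertical separation Δz = 1139.56 − 1133.48 = 6.08 m.
|i_v| = |Δh| / Δz = 2.46 / 6.08 = 0.405.
Head is higher in the deep piezometer, so vertical flow is upward (discharge condition).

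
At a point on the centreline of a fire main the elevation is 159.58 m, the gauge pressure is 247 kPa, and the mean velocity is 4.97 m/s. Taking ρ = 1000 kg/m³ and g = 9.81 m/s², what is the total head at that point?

h ≈ 186.02 m

Pressure head ψ = P/(ρg) = 247×1000 / (1000 × 9.81) = 25.18 m.
Velocity head = v²/(2g) = 4.97² / (2 × 9.81) = 1.259 m.
h = z + ψ + v²/(2g) = 159.58 + 25.18 + 1.259 = 186.02 m.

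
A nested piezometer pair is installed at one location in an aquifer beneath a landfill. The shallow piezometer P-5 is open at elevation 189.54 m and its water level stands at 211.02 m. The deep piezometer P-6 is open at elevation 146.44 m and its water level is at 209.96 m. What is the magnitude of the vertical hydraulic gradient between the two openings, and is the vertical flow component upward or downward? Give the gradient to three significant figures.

|i_v| ≈ 0.0246; vertical flow is downward

Total head at P-5: h = 211.02 m (water level in the standpipe).
Total head at P-6: h = 209.96 m.
Δh = h(P-5) − h(P-6) = 211.02 − 209.96 = 1.06 m.
Vertical separation Δz = 189.54 − 146.44 = 43.10 m.
|i_v| = |Δh| / Δz = 1.06 / 43.10 = 0.0246.
Head is higher in the shallow piezometer, so vertical flow is downward (recharge condition).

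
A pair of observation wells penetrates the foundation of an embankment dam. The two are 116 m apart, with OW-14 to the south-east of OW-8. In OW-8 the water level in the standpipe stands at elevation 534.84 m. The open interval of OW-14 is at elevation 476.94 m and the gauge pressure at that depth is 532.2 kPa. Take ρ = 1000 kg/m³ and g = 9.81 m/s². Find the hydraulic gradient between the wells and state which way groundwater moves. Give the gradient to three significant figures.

Total head at OW-8: h = 534.84 m (water level in the piezometer is the total head).
Pressure head at OW-14: ψ = P/(ρg) = 532.2×1000 / (1000 × 9.81) = 54.25 m.
Total head at OW-14: h = z + ψ = 476.94 + 54.25 = 531.19 m.
Head difference: h(OW-8) − h(OW-14) = 534.84 − 531.19 = 3.65 m.
Hydraulic gradient: i = |Δh| / L = 3.65 / 116 = 0.0315.
Flow is from higher to lower head: from OW-8 toward OW-14, i.e. toward the south-east.

i ≈ 0.0315; groundwater flows toward the south-east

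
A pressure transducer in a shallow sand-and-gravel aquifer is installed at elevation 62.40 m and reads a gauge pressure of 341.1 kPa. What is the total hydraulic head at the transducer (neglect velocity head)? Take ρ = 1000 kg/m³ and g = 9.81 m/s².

h ≈ 97.17 m

ψ = P/(ρg) = 341.1×1000 / (1000 × 9.81) = 34.77 m.
h = z + ψ = 62.40 + 34.77 = 97.17 m.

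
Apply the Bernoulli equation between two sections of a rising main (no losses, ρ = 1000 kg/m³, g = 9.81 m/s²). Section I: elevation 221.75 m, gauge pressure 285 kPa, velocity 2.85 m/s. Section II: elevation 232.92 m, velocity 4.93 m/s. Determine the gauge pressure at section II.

Pressure head at I: ψ₁ = P₁/(ρg) = 285×1000 / (1000 × 9.81) = 29.05 m.
Velocity heads: v₁²/2g = 2.85²/19.62 = 0.414 m; v₂²/2g = 4.93²/19.62 = 1.239 m.
Total head H = z₁ + ψ₁ + v₁²/2g = 221.75 + 29.05 + 0.414 = 251.21 m.
ψ₂ = H − z₂ − v₂²/2g = 251.21 − 232.92 − 1.239 = 17.05 m.
P₂ = ρgψ₂ = 1000 × 9.81 × 17.05 ≈ 167 kPa.

P₂ ≈ 167 kPa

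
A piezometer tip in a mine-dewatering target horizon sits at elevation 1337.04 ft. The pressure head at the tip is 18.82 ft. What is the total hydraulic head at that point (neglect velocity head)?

h ≈ 1355.86 ft

h = z + ψ = 1337.04 + 18.82 = 1355.86 ft.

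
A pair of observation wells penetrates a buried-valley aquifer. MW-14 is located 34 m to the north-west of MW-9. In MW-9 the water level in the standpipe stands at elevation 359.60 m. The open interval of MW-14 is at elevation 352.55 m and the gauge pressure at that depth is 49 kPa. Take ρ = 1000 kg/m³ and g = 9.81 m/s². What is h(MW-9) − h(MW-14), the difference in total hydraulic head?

Total head at MW-9: h = 359.60 m (water level in the piezometer is the total head).
Pressure head at MW-14: ψ = P/(ρg) = 49×1000 / (1000 × 9.81) = 4.99 m.
Total head at MW-14: h = z + ψ = 352.55 + 4.99 = 357.54 m.
Head difference: h(MW-9) − h(MW-14) = 359.60 − 357.54 = 2.06 m.

Δh ≈ 2.06 m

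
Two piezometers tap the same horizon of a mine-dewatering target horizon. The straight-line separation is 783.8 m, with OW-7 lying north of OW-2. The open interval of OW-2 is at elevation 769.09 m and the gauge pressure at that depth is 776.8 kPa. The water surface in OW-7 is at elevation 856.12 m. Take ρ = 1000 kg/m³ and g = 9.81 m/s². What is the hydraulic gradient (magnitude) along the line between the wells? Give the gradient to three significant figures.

Pressure head at OW-2: ψ = P/(ρg) = 776.8×1000 / (1000 × 9.81) = 79.18 m.
Total head at OW-2: h = z + ψ = 769.09 + 79.18 = 848.27 m.
Total head at OW-7: h = 856.12 m (water level in the piezometer is the total head).
Head difference: h(OW-2) − h(OW-7) = 848.27 − 856.12 = -7.85 m.
Hydraulic gradient: i = |Δh| / L = 7.85 / 783.8 = 0.0100.

i ≈ 0.0100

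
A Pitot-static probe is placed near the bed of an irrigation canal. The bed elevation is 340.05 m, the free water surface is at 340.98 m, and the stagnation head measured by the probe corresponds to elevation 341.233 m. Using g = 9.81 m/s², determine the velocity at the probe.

v ≈ 2.23 m/s

Near the bed, under hydrostatic conditions, the piezometric head (z + ψ) equals the free-surface elevation, 340.98 m.
Velocity head = total − piezometric = 341.233 − 340.98 = 0.253 m.
v = √(2g·h_v) = √(2 × 9.81 × 0.253) = 2.23 m/s.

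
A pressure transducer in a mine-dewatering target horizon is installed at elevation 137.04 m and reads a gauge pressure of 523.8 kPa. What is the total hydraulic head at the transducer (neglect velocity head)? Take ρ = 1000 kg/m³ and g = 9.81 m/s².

h ≈ 190.43 m

ψ = P/(ρg) = 523.8×1000 / (1000 × 9.81) = 53.39 m.
h = z + ψ = 137.04 + 53.39 = 190.43 m.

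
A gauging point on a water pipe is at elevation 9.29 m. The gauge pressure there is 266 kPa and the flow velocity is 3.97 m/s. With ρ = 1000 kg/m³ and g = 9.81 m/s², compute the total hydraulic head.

Pressure head ψ = P/(ρg) = 266×1000 / (1000 × 9.81) = 27.12 m.
Velocity head = v²/(2g) = 3.97² / (2 × 9.81) = 0.803 m.
h = z + ψ + v²/(2g) = 9.29 + 27.12 + 0.803 = 37.21 m.

h ≈ 37.21 m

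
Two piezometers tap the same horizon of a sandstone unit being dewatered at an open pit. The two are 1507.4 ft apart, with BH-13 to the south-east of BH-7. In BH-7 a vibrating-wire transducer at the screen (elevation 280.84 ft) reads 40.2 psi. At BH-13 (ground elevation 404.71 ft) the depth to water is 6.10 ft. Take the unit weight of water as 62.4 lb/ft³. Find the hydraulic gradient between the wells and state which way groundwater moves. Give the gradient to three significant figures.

Pressure head at BH-7: ψ = 144·P/γ = 144 × 40.2 / 62.4 = 92.77 ft.
Total head at BH-7: h = z + ψ = 280.84 + 92.77 = 373.61 ft.
Total head at BH-13: h = 404.71 − 6.10 = 398.61 ft.
Head difference: h(BH-7) − h(BH-13) = 373.61 − 398.61 = -25.00 ft.
Hydraulic gradient: i = |Δh| / L = 25.00 / 1507.4 = 0.0166.
Flow is from higher to lower head: from BH-13 toward BH-7, i.e. toward the north-west.

i ≈ 0.0166; groundwater flows toward the north-west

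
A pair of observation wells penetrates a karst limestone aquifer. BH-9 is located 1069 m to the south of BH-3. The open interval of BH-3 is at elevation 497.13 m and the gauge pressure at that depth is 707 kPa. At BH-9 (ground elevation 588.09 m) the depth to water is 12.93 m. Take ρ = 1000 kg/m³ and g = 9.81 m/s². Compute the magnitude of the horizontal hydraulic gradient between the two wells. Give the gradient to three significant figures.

Pressure head at BH-3: ψ = P/(ρg) = 707×1000 / (1000 × 9.81) = 72.07 m.
Total head at BH-3: h = z + ψ = 497.13 + 72.07 = 569.20 m.
Total head at BH-9: h = 588.09 − 12.93 = 575.16 m.
Head difference: h(BH-3) − h(BH-9) = 569.20 − 575.16 = -5.96 m.
Hydraulic gradient: i = |Δh| / L = 5.96 / 1069 = 0.00558.

i ≈ 0.00558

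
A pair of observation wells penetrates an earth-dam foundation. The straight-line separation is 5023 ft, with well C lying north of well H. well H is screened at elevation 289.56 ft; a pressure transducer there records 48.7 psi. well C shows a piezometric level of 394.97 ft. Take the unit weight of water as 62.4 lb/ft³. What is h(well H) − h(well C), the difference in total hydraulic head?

Δh ≈ 6.97 ft

Pressure head at well H: ψ = 144·P/γ = 144 × 48.7 / 62.4 = 112.38 ft.
Total head at well H: h = z + ψ = 289.56 + 112.38 = 401.94 ft.
Total head at well C: h = 394.97 ft (water level in the piezometer is the total head).
Head difference: h(well H) − h(well C) = 401.94 − 394.97 = 6.97 ft.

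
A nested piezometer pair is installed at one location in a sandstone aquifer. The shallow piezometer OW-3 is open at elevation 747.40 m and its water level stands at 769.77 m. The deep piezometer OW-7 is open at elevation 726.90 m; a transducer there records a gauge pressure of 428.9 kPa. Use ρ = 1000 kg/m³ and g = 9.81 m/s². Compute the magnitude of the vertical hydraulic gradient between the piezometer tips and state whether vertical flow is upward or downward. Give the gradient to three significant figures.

Total head at OW-3: h = 769.77 m (water level in the standpipe).
Pressure head at OW-7: ψ = P/(ρg) = 428.9×1000 / (1000 × 9.81) = 43.72 m.
Total head at OW-7: h = z + ψ = 726.90 + 43.72 = 770.62 m.
Δh = h(OW-3) − h(OW-7) = 769.77 − 770.62 = -0.85 m.
Vertical separation Δz = 747.40 − 726.90 = 20.50 m.
|i_v| = |Δh| / Δz = 0.85 / 20.50 = 0.0415.
Head is higher in the deep piezometer, so vertical flow is upward (discharge condition).

|i_v| ≈ 0.0415; vertical flow is upward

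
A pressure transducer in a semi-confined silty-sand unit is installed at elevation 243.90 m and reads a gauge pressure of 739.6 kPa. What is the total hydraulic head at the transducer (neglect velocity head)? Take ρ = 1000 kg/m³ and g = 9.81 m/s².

h ≈ 319.29 m

ψ = P/(ρg) = 739.6×1000 / (1000 × 9.81) = 75.39 m.
h = z + ψ = 243.90 + 75.39 = 319.29 m.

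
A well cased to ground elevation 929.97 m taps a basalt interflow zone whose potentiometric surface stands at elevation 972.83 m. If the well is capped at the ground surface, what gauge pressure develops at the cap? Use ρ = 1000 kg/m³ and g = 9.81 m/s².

Head above the cap: Δh = 972.83 − 929.97 = 42.86 m.
P = ρgΔh = 1000 × 9.81 × 42.86 = 420457 Pa ≈ 420 kPa.

P ≈ 420 kPa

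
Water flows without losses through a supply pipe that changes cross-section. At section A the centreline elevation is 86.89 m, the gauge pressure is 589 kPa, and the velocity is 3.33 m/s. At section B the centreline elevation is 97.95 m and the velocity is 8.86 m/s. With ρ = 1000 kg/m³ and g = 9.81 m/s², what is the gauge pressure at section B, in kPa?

Pressure head at A: ψ₁ = P₁/(ρg) = 589×1000 / (1000 × 9.81) = 60.04 m.
Velocity heads: v₁²/2g = 3.33²/19.62 = 0.565 m; v₂²/2g = 8.86²/19.62 = 4.001 m.
Total head H = z₁ + ψ₁ + v₁²/2g = 86.89 + 60.04 + 0.565 = 147.50 m.
ψ₂ = H − z₂ − v₂²/2g = 147.50 − 97.95 − 4.001 = 45.55 m.
P₂ = ρgψ₂ = 1000 × 9.81 × 45.55 ≈ 447 kPa.

P₂ ≈ 447 kPa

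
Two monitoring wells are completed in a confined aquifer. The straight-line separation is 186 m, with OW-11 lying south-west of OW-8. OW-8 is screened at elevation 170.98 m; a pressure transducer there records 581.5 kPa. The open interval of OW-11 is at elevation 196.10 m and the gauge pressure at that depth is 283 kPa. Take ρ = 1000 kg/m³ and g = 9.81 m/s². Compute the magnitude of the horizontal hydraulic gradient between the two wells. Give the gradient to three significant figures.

i ≈ 0.0285

Pressure head at OW-8: ψ = P/(ρg) = 581.5×1000 / (1000 × 9.81) = 59.28 m.
Total head at OW-8: h = z + ψ = 170.98 + 59.28 = 230.26 m.
Pressure head at OW-11: ψ = P/(ρg) = 283×1000 / (1000 × 9.81) = 28.85 m.
Total head at OW-11: h = z + ψ = 196.10 + 28.85 = 224.95 m.
Head difference: h(OW-8) − h(OW-11) = 230.26 − 224.95 = 5.31 m.
Hydraulic gradient: i = |Δh| / L = 5.31 / 186 = 0.0285.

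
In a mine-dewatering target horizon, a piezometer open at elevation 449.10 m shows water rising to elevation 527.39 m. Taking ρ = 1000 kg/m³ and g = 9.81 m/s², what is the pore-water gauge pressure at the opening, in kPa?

Pressure head ψ = h − z = 527.39 − 449.10 = 78.29 m.
P = ρgψ = 1000 × 9.81 × 78.29 = 768025 Pa ≈ 768 kPa.

P ≈ 768 kPa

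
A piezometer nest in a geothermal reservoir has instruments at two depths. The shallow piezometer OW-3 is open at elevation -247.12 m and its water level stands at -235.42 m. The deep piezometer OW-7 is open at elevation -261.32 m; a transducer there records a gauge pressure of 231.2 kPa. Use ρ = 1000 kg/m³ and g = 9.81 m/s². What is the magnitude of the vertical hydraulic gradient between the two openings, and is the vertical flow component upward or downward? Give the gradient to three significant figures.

|i_v| ≈ 0.164; vertical flow is downward

Total head at OW-3: h = -235.42 m (water level in the standpipe).
Pressure head at OW-7: ψ = P/(ρg) = 231.2×1000 / (1000 × 9.81) = 23.57 m.
Total head at OW-7: h = z + ψ = -261.32 + 23.57 = -237.75 m.
Δh = h(OW-3) − h(OW-7) = -235.42 − (-237.75) = 2.33 m.
Vertical separation Δz = -247.12 − (-261.32) = 14.20 m.
|i_v| = |Δh| / Δz = 2.33 / 14.20 = 0.164.
Head is higher in the shallow piezometer, so vertical flow is downward (recharge condition).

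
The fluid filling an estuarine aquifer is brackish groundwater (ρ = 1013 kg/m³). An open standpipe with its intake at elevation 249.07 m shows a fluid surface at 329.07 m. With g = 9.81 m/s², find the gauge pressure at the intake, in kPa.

Pressure head ψ = h − z = 329.07 − 249.07 = 80.00 m.
P = ρgψ = 1013 × 9.81 × 80.00 = 795002 Pa ≈ 795 kPa.

P ≈ 795 kPa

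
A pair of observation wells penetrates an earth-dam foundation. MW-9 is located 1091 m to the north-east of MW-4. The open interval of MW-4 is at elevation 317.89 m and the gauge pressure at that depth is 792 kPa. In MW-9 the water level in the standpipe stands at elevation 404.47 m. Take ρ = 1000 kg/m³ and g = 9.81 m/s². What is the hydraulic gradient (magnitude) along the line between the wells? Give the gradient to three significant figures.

i ≈ 0.00536

Pressure head at MW-4: ψ = P/(ρg) = 792×1000 / (1000 × 9.81) = 80.73 m.
Total head at MW-4: h = z + ψ = 317.89 + 80.73 = 398.62 m.
Total head at MW-9: h = 404.47 m (water level in the piezometer is the total head).
Head difference: h(MW-4) − h(MW-9) = 398.62 − 404.47 = -5.85 m.
Hydraulic gradient: i = |Δh| / L = 5.85 / 1091 = 0.00536.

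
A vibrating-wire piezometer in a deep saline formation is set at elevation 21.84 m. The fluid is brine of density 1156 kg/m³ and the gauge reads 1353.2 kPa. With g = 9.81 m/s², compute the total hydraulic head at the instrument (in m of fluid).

ψ = P/(ρg) = 1353.2×1000 / (1156 × 9.81) = 119.33 m.
h = z + ψ = 21.84 + 119.33 = 141.17 m.

h ≈ 141.17 m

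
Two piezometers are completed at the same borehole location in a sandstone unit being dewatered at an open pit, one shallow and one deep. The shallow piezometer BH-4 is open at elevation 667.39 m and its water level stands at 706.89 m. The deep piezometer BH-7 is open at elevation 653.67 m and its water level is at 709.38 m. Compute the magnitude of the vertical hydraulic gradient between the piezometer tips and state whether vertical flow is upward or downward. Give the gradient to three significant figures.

|i_v| ≈ 0.181; vertical flow is upward

Total head at BH-4: h = 706.89 m (water level in the standpipe).
Total head at BH-7: h = 709.38 m.
Δh = h(BH-4) − h(BH-7) = 706.89 − 709.38 = -2.49 m.
Vertical separation Δz = 667.39 − 653.67 = 13.72 m.
|i_v| = |Δh| / Δz = 2.49 / 13.72 = 0.181.
Head is higher in the deep piezometer, so vertical flow is upward (discharge condition).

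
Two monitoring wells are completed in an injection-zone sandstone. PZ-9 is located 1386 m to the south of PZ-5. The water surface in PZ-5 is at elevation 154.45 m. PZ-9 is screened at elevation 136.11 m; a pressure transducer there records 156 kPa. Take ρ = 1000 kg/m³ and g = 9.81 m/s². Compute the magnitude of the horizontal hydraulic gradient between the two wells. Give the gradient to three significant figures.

i ≈ 0.00176

Total head at PZ-5: h = 154.45 m (water level in the piezometer is the total head).
Pressure head at PZ-9: ψ = P/(ρg) = 156×1000 / (1000 × 9.81) = 15.90 m.
Total head at PZ-9: h = z + ψ = 136.11 + 15.90 = 152.01 m.
Head difference: h(PZ-5) − h(PZ-9) = 154.45 − 152.01 = 2.44 m.
Hydraulic gradient: i = |Δh| / L = 2.44 / 1386 = 0.00176.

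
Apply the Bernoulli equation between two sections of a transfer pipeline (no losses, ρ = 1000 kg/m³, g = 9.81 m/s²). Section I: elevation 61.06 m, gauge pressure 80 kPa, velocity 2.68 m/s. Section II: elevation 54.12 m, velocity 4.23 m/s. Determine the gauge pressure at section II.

Pressure head at I: ψ₁ = P₁/(ρg) = 80×1000 / (1000 × 9.81) = 8.15 m.
Velocity heads: v₁²/2g = 2.68²/19.62 = 0.366 m; v₂²/2g = 4.23²/19.62 = 0.912 m.
Total head H = z₁ + ψ₁ + v₁²/2g = 61.06 + 8.15 + 0.366 = 69.58 m.
ψ₂ = H − z₂ − v₂²/2g = 69.58 − 54.12 − 0.912 = 14.55 m.
P₂ = ρgψ₂ = 1000 × 9.81 × 14.55 ≈ 143 kPa.

P₂ ≈ 143 kPa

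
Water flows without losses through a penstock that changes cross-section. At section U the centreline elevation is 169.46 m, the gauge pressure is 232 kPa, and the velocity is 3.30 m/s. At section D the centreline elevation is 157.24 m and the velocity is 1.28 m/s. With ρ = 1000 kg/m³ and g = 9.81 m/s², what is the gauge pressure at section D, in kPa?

P₂ ≈ 357 kPa

Pressure head at U: ψ₁ = P₁/(ρg) = 232×1000 / (1000 × 9.81) = 23.65 m.
Velocity heads: v₁²/2g = 3.30²/19.62 = 0.555 m; v₂²/2g = 1.28²/19.62 = 0.084 m.
Total head H = z₁ + ψ₁ + v₁²/2g = 169.46 + 23.65 + 0.555 = 193.67 m.
ψ₂ = H − z₂ − v₂²/2g = 193.67 − 157.24 − 0.084 = 36.35 m.
P₂ = ρgψ₂ = 1000 × 9.81 × 36.35 ≈ 357 kPa.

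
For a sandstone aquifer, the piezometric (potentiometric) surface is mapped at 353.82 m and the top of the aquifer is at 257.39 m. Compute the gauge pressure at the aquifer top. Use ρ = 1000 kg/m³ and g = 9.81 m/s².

P ≈ 946 kPa

Pressure head at the aquifer top: ψ = h − z = 353.82 − 257.39 = 96.43 m.
P = ρgψ = 1000 × 9.81 × 96.43 = 945978 Pa ≈ 946 kPa.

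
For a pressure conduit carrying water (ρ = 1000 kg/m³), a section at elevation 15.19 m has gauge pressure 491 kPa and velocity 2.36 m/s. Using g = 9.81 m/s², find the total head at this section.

h ≈ 65.52 m

Pressure head ψ = P/(ρg) = 491×1000 / (1000 × 9.81) = 50.05 m.
Velocity head = v²/(2g) = 2.36² / (2 × 9.81) = 0.284 m.
h = z + ψ + v²/(2g) = 15.19 + 50.05 + 0.284 = 65.52 m.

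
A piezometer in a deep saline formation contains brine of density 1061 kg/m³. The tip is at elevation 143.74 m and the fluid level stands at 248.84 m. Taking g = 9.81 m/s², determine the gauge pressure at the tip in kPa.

Pressure head ψ = h − z = 248.84 − 143.74 = 105.10 m.
P = ρgψ = 1061 × 9.81 × 105.10 = 1093924 Pa ≈ 1090 kPa.

P ≈ 1090 kPa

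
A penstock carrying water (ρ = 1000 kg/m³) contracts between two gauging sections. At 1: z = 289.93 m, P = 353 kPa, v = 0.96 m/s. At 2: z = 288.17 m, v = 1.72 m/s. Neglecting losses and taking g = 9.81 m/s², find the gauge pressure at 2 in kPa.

Pressure head at 1: ψ₁ = P₁/(ρg) = 353×1000 / (1000 × 9.81) = 35.98 m.
Velocity heads: v₁²/2g = 0.96²/19.62 = 0.047 m; v₂²/2g = 1.72²/19.62 = 0.151 m.
Total head H = z₁ + ψ₁ + v₁²/2g = 289.93 + 35.98 + 0.047 = 325.96 m.
ψ₂ = H − z₂ − v₂²/2g = 325.96 − 288.17 − 0.151 = 37.64 m.
P₂ = ρgψ₂ = 1000 × 9.81 × 37.64 ≈ 369 kPa.

P₂ ≈ 369 kPa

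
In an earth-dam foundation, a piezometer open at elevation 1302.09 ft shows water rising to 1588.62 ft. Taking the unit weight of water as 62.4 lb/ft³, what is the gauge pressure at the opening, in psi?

P ≈ 124 psi

Pressure head ψ = h − z = 1588.62 − 1302.09 = 286.53 ft.
P = γ·ψ / 144 = 62.4 × 286.53 / 144 = 124 psi.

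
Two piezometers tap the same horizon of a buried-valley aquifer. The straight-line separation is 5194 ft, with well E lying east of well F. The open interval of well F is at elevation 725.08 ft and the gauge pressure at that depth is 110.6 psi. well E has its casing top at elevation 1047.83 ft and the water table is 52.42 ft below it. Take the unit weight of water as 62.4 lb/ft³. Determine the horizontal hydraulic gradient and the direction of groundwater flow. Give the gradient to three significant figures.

Pressure head at well F: ψ = 144·P/γ = 144 × 110.6 / 62.4 = 255.23 ft.
Total head at well F: h = z + ψ = 725.08 + 255.23 = 980.31 ft.
Total head at well E: h = 1047.83 − 52.42 = 995.41 ft.
Head difference: h(well F) − h(well E) = 980.31 − 995.41 = -15.10 ft.
Hydraulic gradient: i = |Δh| / L = 15.10 / 5194 = 0.00291.
Flow is from higher to lower head: from well E toward well F, i.e. toward the west.

i ≈ 0.00291; groundwater flows toward the west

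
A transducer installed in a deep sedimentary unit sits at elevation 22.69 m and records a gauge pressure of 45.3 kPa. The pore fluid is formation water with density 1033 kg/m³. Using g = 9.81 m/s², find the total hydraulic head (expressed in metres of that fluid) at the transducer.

h ≈ 27.16 m

ψ = P/(ρg) = 45.3×1000 / (1033 × 9.81) = 4.47 m.
h = z + ψ = 22.69 + 4.47 = 27.16 m.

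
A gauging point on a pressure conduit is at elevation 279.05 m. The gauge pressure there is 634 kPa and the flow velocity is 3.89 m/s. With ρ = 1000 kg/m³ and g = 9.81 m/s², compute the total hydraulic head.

Pressure head ψ = P/(ρg) = 634×1000 / (1000 × 9.81) = 64.63 m.
Velocity head = v²/(2g) = 3.89² / (2 × 9.81) = 0.771 m.
h = z + ψ + v²/(2g) = 279.05 + 64.63 + 0.771 = 344.45 m.

h ≈ 344.45 m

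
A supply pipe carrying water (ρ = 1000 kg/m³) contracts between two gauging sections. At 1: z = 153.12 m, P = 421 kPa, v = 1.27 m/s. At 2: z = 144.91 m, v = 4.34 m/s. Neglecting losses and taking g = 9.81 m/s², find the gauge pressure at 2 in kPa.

P₂ ≈ 493 kPa

Pressure head at 1: ψ₁ = P₁/(ρg) = 421×1000 / (1000 × 9.81) = 42.92 m.
Velocity heads: v₁²/2g = 1.27²/19.62 = 0.082 m; v₂²/2g = 4.34²/19.62 = 0.960 m.
Total head H = z₁ + ψ₁ + v₁²/2g = 153.12 + 42.92 + 0.082 = 196.12 m.
ψ₂ = H − z₂ − v₂²/2g = 196.12 − 144.91 − 0.960 = 50.25 m.
P₂ = ρgψ₂ = 1000 × 9.81 × 50.25 ≈ 493 kPa.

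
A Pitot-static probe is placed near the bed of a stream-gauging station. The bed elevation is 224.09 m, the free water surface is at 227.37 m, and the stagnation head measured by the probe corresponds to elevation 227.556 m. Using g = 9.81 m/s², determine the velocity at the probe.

Near the bed, under hydrostatic conditions, the piezometric head (z + ψ) equals the free-surface elevation, 227.37 m.
Velocity head = total − piezometric = 227.556 − 227.37 = 0.186 m.
v = √(2g·h_v) = √(2 × 9.81 × 0.186) = 1.91 m/s.

v ≈ 1.91 m/s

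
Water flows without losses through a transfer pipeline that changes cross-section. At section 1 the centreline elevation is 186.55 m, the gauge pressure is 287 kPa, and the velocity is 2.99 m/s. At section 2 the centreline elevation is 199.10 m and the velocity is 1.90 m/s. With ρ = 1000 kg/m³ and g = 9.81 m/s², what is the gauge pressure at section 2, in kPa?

Pressure head at 1: ψ₁ = P₁/(ρg) = 287×1000 / (1000 × 9.81) = 29.26 m.
Velocity heads: v₁²/2g = 2.99²/19.62 = 0.456 m; v₂²/2g = 1.90²/19.62 = 0.184 m.
Total head H = z₁ + ψ₁ + v₁²/2g = 186.55 + 29.26 + 0.456 = 216.27 m.
ψ₂ = H − z₂ − v₂²/2g = 216.27 − 199.10 − 0.184 = 16.99 m.
P₂ = ρgψ₂ = 1000 × 9.81 × 16.99 ≈ 167 kPa.

P₂ ≈ 167 kPa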